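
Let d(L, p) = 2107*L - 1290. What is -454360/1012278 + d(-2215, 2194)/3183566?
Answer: -3086048686885/1611326911674 ≈ -1.9152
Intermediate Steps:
d(L, p) = -1290 + 2107*L
-454360/1012278 + d(-2215, 2194)/3183566 = -454360/1012278 + (-1290 + 2107*(-2215))/3183566 = -454360*1/1012278 + (-1290 - 4667005)*(1/3183566) = -227180/506139 - 4668295*1/3183566 = -227180/506139 - 4668295/3183566 = -3086048686885/1611326911674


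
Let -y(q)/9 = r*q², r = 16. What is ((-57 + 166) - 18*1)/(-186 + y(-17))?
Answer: -91/41802 ≈ -0.0021769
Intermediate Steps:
y(q) = -144*q²
((-57 + 166) - 18*1)/(-186 + y(-17)) = ((-57 + 166) - 18*1)/(-186 - 144*(-17)²) = (109 - 18)/(-186 - 144*289) = 91/(-186 - 41616) = 91/(-41802) = 91*(-1/41802) = -91/41802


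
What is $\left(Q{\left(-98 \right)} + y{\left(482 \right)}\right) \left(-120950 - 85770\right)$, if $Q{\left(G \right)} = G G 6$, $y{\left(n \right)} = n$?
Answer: $-12011672320$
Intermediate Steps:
$Q{\left(G \right)} = 6 G^{2}$ ($Q{\left(G \right)} = G^{2} \cdot 6 = 6 G^{2}$)
$\left(Q{\left(-98 \right)} + y{\left(482 \right)}\right) \left(-120950 - 85770\right) = \left(6 \left(-98\right)^{2} + 482\right) \left(-120950 - 85770\right) = \left(6 \cdot 9604 + 482\right) \left(-206720\right) = \left(57624 + 482\right) \left(-206720\right) = 58106 \left(-206720\right) = -12011672320$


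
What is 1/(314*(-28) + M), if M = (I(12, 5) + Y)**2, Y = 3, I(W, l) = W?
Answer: -1/8567 ≈ -0.00011673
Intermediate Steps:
M = 225 (M = (12 + 3)**2 = 15**2 = 225)
1/(314*(-28) + M) = 1/(314*(-28) + 225) = 1/(-8792 + 225) = 1/(-8567) = -1/8567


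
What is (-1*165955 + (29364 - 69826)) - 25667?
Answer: -232084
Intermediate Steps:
(-1*165955 + (29364 - 69826)) - 25667 = (-165955 - 40462) - 25667 = -206417 - 25667 = -232084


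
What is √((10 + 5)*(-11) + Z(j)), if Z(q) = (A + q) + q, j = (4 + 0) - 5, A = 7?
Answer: 4*I*√10 ≈ 12.649*I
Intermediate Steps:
j = -1 (j = 4 - 5 = -1)
Z(q) = 7 + 2*q (Z(q) = (7 + q) + q = 7 + 2*q)
√((10 + 5)*(-11) + Z(j)) = √((10 + 5)*(-11) + (7 + 2*(-1))) = √(15*(-11) + (7 - 2)) = √(-165 + 5) = √(-160) = 4*I*√10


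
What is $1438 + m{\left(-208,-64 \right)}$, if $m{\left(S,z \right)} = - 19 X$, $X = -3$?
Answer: $1495$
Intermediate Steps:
$m{\left(S,z \right)} = 57$ ($m{\left(S,z \right)} = \left(-19\right) \left(-3\right) = 57$)
$1438 + m{\left(-208,-64 \right)} = 1438 + 57 = 1495$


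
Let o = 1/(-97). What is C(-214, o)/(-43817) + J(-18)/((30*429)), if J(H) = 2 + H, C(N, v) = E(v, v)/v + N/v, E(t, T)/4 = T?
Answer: -133954006/281962395 ≈ -0.47508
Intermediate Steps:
o = -1/97 ≈ -0.010309
E(t, T) = 4*T
C(N, v) = 4 + N/v (C(N, v) = (4*v)/v + N/v = 4 + N/v)
C(-214, o)/(-43817) + J(-18)/((30*429)) = (4 - 214/(-1/97))/(-43817) + (2 - 18)/((30*429)) = (4 - 214*(-97))*(-1/43817) - 16/12870 = (4 + 20758)*(-1/43817) - 16*1/12870 = 20762*(-1/43817) - 8/6435 = -20762/43817 - 8/6435 = -133954006/281962395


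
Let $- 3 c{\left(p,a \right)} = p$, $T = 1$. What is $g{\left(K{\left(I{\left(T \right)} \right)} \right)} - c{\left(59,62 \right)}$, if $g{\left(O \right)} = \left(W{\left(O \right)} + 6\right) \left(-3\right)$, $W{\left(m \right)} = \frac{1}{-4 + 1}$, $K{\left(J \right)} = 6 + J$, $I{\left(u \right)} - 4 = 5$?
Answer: $\frac{8}{3} \approx 2.6667$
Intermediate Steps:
$c{\left(p,a \right)} = - \frac{p}{3}$
$I{\left(u \right)} = 9$ ($I{\left(u \right)} = 4 + 5 = 9$)
$W{\left(m \right)} = - \frac{1}{3}$ ($W{\left(m \right)} = \frac{1}{-3} = - \frac{1}{3}$)
$g{\left(O \right)} = -17$ ($g{\left(O \right)} = \left(- \frac{1}{3} + 6\right) \left(-3\right) = \frac{17}{3} \left(-3\right) = -17$)
$g{\left(K{\left(I{\left(T \right)} \right)} \right)} - c{\left(59,62 \right)} = -17 - \left(- \frac{1}{3}\right) 59 = -17 - - \frac{59}{3} = -17 + \frac{59}{3} = \frac{8}{3}$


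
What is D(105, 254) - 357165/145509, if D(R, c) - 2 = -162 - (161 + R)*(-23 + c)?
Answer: -2988194873/48503 ≈ -61608.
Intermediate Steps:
D(R, c) = -160 - (-23 + c)*(161 + R) (D(R, c) = 2 + (-162 - (161 + R)*(-23 + c)) = 2 + (-162 - (-23 + c)*(161 + R)) = -160 - (-23 + c)*(161 + R))
D(105, 254) - 357165/145509 = (3543 - 161*254 + 23*105 - 1*105*254) - 357165/145509 = (3543 - 40894 + 2415 - 26670) - 357165*1/145509 = -61606 - 119055/48503 = -2988194873/48503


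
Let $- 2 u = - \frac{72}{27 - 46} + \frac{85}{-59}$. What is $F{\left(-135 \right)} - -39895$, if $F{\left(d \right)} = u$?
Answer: $\frac{89441957}{2242} \approx 39894.0$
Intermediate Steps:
$u = - \frac{2633}{2242}$ ($u = - \frac{- \frac{72}{27 - 46} + \frac{85}{-59}}{2} = - \frac{- \frac{72}{-19} + 85 \left(- \frac{1}{59}\right)}{2} = - \frac{\left(-72\right) \left(- \frac{1}{19}\right) - \frac{85}{59}}{2} = - \frac{\frac{72}{19} - \frac{85}{59}}{2} = \left(- \frac{1}{2}\right) \frac{2633}{1121} = - \frac{2633}{2242} \approx -1.1744$)
$F{\left(d \right)} = - \frac{2633}{2242}$
$F{\left(-135 \right)} - -39895 = - \frac{2633}{2242} - -39895 = - \frac{2633}{2242} + 39895 = \frac{89441957}{2242}$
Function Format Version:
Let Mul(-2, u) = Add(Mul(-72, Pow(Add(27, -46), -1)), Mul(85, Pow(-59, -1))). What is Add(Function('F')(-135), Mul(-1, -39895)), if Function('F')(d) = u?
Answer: Rational(89441957, 2242) ≈ 39894.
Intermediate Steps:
u = Rational(-2633, 2242) (u = Mul(Rational(-1, 2), Add(Mul(-72, Pow(Add(27, -46), -1)), Mul(85, Pow(-59, -1)))) = Mul(Rational(-1, 2), Add(Mul(-72, Pow(-19, -1)), Mul(85, Rational(-1, 59)))) = Mul(Rational(-1, 2), Add(Mul(-72, Rational(-1, 19)), Rational(-85, 59))) = Mul(Rational(-1, 2), Add(Rational(72, 19), Rational(-85, 59))) = Mul(Rational(-1, 2), Rational(2633, 1121)) = Rational(-2633, 2242) ≈ -1.1744)
Function('F')(d) = Rational(-2633, 2242)
Add(Function('F')(-135), Mul(-1, -39895)) = Add(Rational(-2633, 2242), Mul(-1, -39895)) = Add(Rational(-2633, 2242), 39895) = Rational(89441957, 2242)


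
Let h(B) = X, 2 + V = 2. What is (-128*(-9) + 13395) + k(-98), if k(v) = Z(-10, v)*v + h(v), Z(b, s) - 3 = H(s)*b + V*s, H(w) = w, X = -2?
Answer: -81789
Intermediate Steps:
V = 0 (V = -2 + 2 = 0)
Z(b, s) = 3 + b*s (Z(b, s) = 3 + (s*b + 0*s) = 3 + (b*s + 0) = 3 + b*s)
h(B) = -2
k(v) = -2 + v*(3 - 10*v) (k(v) = (3 - 10*v)*v - 2 = v*(3 - 10*v) - 2 = -2 + v*(3 - 10*v))
(-128*(-9) + 13395) + k(-98) = (-128*(-9) + 13395) + (-2 - 98*(3 - 10*(-98))) = (1152 + 13395) + (-2 - 98*(3 + 980)) = 14547 + (-2 - 98*983) = 14547 + (-2 - 96334) = 14547 - 96336 = -81789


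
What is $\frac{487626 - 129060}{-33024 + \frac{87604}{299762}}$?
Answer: $- \frac{26871115323}{2474813171} \approx -10.858$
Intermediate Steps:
$\frac{487626 - 129060}{-33024 + \frac{87604}{299762}} = \frac{358566}{-33024 + 87604 \cdot \frac{1}{299762}} = \frac{358566}{-33024 + \frac{43802}{149881}} = \frac{358566}{- \frac{4949626342}{149881}} = 358566 \left(- \frac{149881}{4949626342}\right) = - \frac{26871115323}{2474813171}$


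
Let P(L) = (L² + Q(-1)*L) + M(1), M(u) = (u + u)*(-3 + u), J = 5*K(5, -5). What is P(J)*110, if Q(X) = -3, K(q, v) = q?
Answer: 60060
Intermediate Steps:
J = 25 (J = 5*5 = 25)
M(u) = 2*u*(-3 + u) (M(u) = (2*u)*(-3 + u) = 2*u*(-3 + u))
P(L) = -4 + L² - 3*L (P(L) = (L² - 3*L) + 2*1*(-3 + 1) = (L² - 3*L) + 2*1*(-2) = (L² - 3*L) - 4 = -4 + L² - 3*L)
P(J)*110 = (-4 + 25² - 3*25)*110 = (-4 + 625 - 75)*110 = 546*110 = 60060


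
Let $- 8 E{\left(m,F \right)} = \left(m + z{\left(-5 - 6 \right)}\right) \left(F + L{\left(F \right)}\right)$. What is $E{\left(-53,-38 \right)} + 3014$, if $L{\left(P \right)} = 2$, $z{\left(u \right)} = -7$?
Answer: $2744$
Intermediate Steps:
$E{\left(m,F \right)} = - \frac{\left(-7 + m\right) \left(2 + F\right)}{8}$ ($E{\left(m,F \right)} = - \frac{\left(m - 7\right) \left(F + 2\right)}{8} = - \frac{\left(-7 + m\right) \left(2 + F\right)}{8}$)
$E{\left(-53,-38 \right)} + 3014 = \left(\frac{7}{4} - - \frac{53}{4} + \frac{7}{8} \left(-38\right) - \left(- \frac{19}{4}\right) \left(-53\right)\right) + 3014 = \left(\frac{7}{4} + \frac{53}{4} - \frac{133}{4} - \frac{1007}{4}\right) + 3014 = -270 + 3014 = 2744$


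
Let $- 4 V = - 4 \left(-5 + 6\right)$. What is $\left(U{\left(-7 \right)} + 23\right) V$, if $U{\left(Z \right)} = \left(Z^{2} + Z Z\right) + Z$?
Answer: $114$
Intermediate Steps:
$U{\left(Z \right)} = Z + 2 Z^{2}$ ($U{\left(Z \right)} = \left(Z^{2} + Z^{2}\right) + Z = 2 Z^{2} + Z = Z + 2 Z^{2}$)
$V = 1$ ($V = - \frac{\left(-4\right) \left(-5 + 6\right)}{4} = - \frac{\left(-4\right) 1}{4} = \left(- \frac{1}{4}\right) \left(-4\right) = 1$)
$\left(U{\left(-7 \right)} + 23\right) V = \left(- 7 \left(1 + 2 \left(-7\right)\right) + 23\right) 1 = \left(- 7 \left(1 - 14\right) + 23\right) 1 = \left(\left(-7\right) \left(-13\right) + 23\right) 1 = \left(91 + 23\right) 1 = 114 \cdot 1 = 114$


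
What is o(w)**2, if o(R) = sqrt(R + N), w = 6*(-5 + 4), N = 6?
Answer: 0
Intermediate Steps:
w = -6 (w = 6*(-1) = -6)
o(R) = sqrt(6 + R) (o(R) = sqrt(R + 6) = sqrt(6 + R))
o(w)**2 = (sqrt(6 - 6))**2 = (sqrt(0))**2 = 0**2 = 0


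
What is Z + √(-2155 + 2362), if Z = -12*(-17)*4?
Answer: 816 + 3*√23 ≈ 830.39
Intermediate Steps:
Z = 816 (Z = 204*4 = 816)
Z + √(-2155 + 2362) = 816 + √(-2155 + 2362) = 816 + √207 = 816 + 3*√23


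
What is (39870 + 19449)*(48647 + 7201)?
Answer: 3312847512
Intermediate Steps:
(39870 + 19449)*(48647 + 7201) = 59319*55848 = 3312847512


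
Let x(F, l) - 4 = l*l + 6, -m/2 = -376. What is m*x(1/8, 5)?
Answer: 26320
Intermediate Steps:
m = 752 (m = -2*(-376) = 752)
x(F, l) = 10 + l² (x(F, l) = 4 + (l*l + 6) = 4 + (l² + 6) = 4 + (6 + l²) = 10 + l²)
m*x(1/8, 5) = 752*(10 + 5²) = 752*(10 + 25) = 752*35 = 26320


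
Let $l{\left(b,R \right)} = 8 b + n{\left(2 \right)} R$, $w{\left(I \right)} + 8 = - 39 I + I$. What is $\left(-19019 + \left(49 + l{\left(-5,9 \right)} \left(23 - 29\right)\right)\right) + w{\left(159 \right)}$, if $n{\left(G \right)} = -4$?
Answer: $-24564$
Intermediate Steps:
$w{\left(I \right)} = -8 - 38 I$ ($w{\left(I \right)} = -8 + \left(- 39 I + I\right) = -8 - 38 I$)
$l{\left(b,R \right)} = - 4 R + 8 b$ ($l{\left(b,R \right)} = 8 b - 4 R = - 4 R + 8 b$)
$\left(-19019 + \left(49 + l{\left(-5,9 \right)} \left(23 - 29\right)\right)\right) + w{\left(159 \right)} = \left(-19019 + \left(49 + \left(\left(-4\right) 9 + 8 \left(-5\right)\right) \left(23 - 29\right)\right)\right) - 6050 = \left(-19019 + \left(49 + \left(-36 - 40\right) \left(-6\right)\right)\right) - 6050 = \left(-19019 + \left(49 - -456\right)\right) - 6050 = \left(-19019 + \left(49 + 456\right)\right) - 6050 = \left(-19019 + 505\right) - 6050 = -18514 - 6050 = -24564$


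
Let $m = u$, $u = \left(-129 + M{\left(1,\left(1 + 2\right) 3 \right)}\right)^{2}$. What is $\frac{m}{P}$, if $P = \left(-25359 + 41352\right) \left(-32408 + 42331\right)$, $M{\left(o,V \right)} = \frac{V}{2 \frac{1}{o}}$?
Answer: $\frac{6889}{70532684} \approx 9.7671 \cdot 10^{-5}$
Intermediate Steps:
$M{\left(o,V \right)} = \frac{V o}{2}$ ($M{\left(o,V \right)} = V \frac{o}{2} = \frac{V o}{2}$)
$P = 158698539$ ($P = 15993 \cdot 9923 = 158698539$)
$u = \frac{62001}{4}$ ($u = \left(-129 + \frac{1}{2} \left(1 + 2\right) 3 \cdot 1\right)^{2} = \left(-129 + \frac{1}{2} \cdot 3 \cdot 3 \cdot 1\right)^{2} = \left(-129 + \frac{1}{2} \cdot 9 \cdot 1\right)^{2} = \left(-129 + \frac{9}{2}\right)^{2} = \left(- \frac{249}{2}\right)^{2} = \frac{62001}{4} \approx 15500.0$)
$m = \frac{62001}{4} \approx 15500.0$
$\frac{m}{P} = \frac{62001}{4 \cdot 158698539} = \frac{62001}{4} \cdot \frac{1}{158698539} = \frac{6889}{70532684}$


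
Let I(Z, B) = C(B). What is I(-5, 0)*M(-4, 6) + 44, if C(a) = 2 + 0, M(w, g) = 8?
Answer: 60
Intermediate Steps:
C(a) = 2
I(Z, B) = 2
I(-5, 0)*M(-4, 6) + 44 = 2*8 + 44 = 16 + 44 = 60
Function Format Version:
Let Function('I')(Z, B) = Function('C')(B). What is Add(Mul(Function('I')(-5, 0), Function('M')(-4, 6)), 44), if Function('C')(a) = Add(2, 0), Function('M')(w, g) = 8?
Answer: 60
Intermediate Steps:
Function('C')(a) = 2
Function('I')(Z, B) = 2
Add(Mul(Function('I')(-5, 0), Function('M')(-4, 6)), 44) = Add(Mul(2, 8), 44) = Add(16, 44) = 60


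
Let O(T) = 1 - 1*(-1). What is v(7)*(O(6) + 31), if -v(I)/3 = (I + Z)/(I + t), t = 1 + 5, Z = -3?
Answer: -396/13 ≈ -30.462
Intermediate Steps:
t = 6
v(I) = -3*(-3 + I)/(6 + I) (v(I) = -3*(I - 3)/(I + 6) = -3*(-3 + I)/(6 + I))
O(T) = 2 (O(T) = 1 + 1 = 2)
v(7)*(O(6) + 31) = (3*(3 - 1*7)/(6 + 7))*(2 + 31) = (3*(3 - 7)/13)*33 = (3*(1/13)*(-4))*33 = -12/13*33 = -396/13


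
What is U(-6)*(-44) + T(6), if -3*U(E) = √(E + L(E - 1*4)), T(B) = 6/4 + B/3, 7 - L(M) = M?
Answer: 7/2 + 44*√11/3 ≈ 52.144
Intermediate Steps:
L(M) = 7 - M
T(B) = 3/2 + B/3 (T(B) = 6*(¼) + B*(⅓) = 3/2 + B/3)
U(E) = -√11/3 (U(E) = -√(E + (7 - (E - 1*4)))/3 = -√(E + (7 - (E - 4)))/3 = -√(E + (7 - (-4 + E)))/3 = -√(E + (7 + (4 - E)))/3 = -√(E + (11 - E))/3 = -√11/3)
U(-6)*(-44) + T(6) = -√11/3*(-44) + (3/2 + (⅓)*6) = 44*√11/3 + (3/2 + 2) = 44*√11/3 + 7/2 = 7/2 + 44*√11/3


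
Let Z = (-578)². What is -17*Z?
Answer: -5679428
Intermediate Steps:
Z = 334084
-17*Z = -17*334084 = -5679428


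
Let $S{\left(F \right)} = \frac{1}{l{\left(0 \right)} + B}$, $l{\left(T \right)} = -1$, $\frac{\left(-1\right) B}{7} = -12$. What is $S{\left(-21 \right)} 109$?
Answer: $\frac{109}{83} \approx 1.3133$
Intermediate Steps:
$B = 84$ ($B = \left(-7\right) \left(-12\right) = 84$)
$S{\left(F \right)} = \frac{1}{83}$ ($S{\left(F \right)} = \frac{1}{-1 + 84} = \frac{1}{83}$)
$S{\left(-21 \right)} 109 = \frac{1}{83} \cdot 109 = \frac{109}{83}$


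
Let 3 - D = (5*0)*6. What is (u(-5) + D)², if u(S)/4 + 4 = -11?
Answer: 3249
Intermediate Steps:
D = 3 (D = 3 - 5*0*6 = 3 - 0*6 = 3 - 1*0 = 3 + 0 = 3)
u(S) = -60 (u(S) = -16 + 4*(-11) = -16 - 44 = -60)
(u(-5) + D)² = (-60 + 3)² = (-57)² = 3249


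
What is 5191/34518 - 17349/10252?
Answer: -24801575/16085388 ≈ -1.5419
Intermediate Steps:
5191/34518 - 17349/10252 = -24801575/16085388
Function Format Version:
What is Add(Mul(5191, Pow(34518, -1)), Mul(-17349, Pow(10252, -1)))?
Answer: Rational(-24801575, 16085388) ≈ -1.5419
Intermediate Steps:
Add(Mul(5191, Pow(34518, -1)), Mul(-17349, Pow(10252, -1))) = Add(Mul(5191, Rational(1, 34518)), Mul(-17349, Rational(1, 10252))) = Add(Rational(5191, 34518), Rational(-17349, 10252)) = Rational(-24801575, 16085388)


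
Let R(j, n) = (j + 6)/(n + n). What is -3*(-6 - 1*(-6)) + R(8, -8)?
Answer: -7/8 ≈ -0.87500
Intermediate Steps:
R(j, n) = (6 + j)/(2*n) (R(j, n) = (6 + j)/((2*n)) = (6 + j)*(1/(2*n)) = (6 + j)/(2*n))
-3*(-6 - 1*(-6)) + R(8, -8) = -3*(-6 - 1*(-6)) + (1/2)*(6 + 8)/(-8) = -3*(-6 + 6) + (1/2)*(-1/8)*14 = -3*0 - 7/8 = 0 - 7/8 = -7/8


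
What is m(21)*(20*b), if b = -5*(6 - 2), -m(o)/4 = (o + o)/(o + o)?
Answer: 1600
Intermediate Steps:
m(o) = -4 (m(o) = -4*(o + o)/(o + o) = -4*2*o/(2*o) = -4*2*o*1/(2*o) = -4*1 = -4)
b = -20 (b = -5*4 = -20)
m(21)*(20*b) = -80*(-20) = -4*(-400) = 1600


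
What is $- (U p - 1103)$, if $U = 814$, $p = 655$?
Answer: $-532067$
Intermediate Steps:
$- (U p - 1103) = - (814 \cdot 655 - 1103) = - (533170 - 1103) = \left(-1\right) 532067 = -532067$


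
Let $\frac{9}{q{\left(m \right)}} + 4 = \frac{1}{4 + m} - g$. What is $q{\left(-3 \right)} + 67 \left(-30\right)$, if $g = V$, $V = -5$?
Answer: $- \frac{4011}{2} \approx -2005.5$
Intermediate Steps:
$g = -5$
$q{\left(m \right)} = \frac{9}{1 + \frac{1}{4 + m}}$ ($q{\left(m \right)} = \frac{9}{-4 + \left(\frac{1}{4 + m} - -5\right)} = \frac{9}{-4 + \left(\frac{1}{4 + m} + 5\right)} = \frac{9}{-4 + \left(5 + \frac{1}{4 + m}\right)} = \frac{9}{1 + \frac{1}{4 + m}}$)
$q{\left(-3 \right)} + 67 \left(-30\right) = \frac{9 \left(4 - 3\right)}{5 - 3} + 67 \left(-30\right) = 9 \cdot \frac{1}{2} \cdot 1 - 2010 = \frac{9}{2} - 2010 = - \frac{4011}{2}$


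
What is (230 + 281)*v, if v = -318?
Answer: -162498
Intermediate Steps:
(230 + 281)*v = (230 + 281)*(-318) = 511*(-318) = -162498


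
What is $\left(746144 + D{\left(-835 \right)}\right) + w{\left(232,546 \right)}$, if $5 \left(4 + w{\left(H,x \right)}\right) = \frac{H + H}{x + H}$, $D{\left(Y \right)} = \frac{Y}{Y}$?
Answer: $\frac{1451244477}{1945} \approx 7.4614 \cdot 10^{5}$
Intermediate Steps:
$D{\left(Y \right)} = 1$
$w{\left(H,x \right)} = -4 + \frac{2 H}{5 \left(H + x\right)}$ ($w{\left(H,x \right)} = -4 + \frac{\left(H + H\right) \frac{1}{x + H}}{5} = -4 + \frac{2 H \frac{1}{H + x}}{5} = -4 + \frac{2 H}{5 \left(H + x\right)}$)
$\left(746144 + D{\left(-835 \right)}\right) + w{\left(232,546 \right)} = \left(746144 + 1\right) + \frac{\left(-4\right) 546 - \frac{4176}{5}}{232 + 546} = 746145 + \frac{-2184 - \frac{4176}{5}}{778} = 746145 + \frac{1}{778} \left(- \frac{15096}{5}\right) = 746145 - \frac{7548}{1945} = \frac{1451244477}{1945}$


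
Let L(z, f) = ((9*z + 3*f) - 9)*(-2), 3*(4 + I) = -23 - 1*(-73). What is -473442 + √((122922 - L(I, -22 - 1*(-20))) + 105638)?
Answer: -473442 + √228758 ≈ -4.7296e+5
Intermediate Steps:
I = 38/3 (I = -4 + (-23 - 1*(-73))/3 = -4 + (-23 + 73)/3 = -4 + (⅓)*50 = -4 + 50/3 = 38/3 ≈ 12.667)
L(z, f) = 18 - 18*z - 6*f (L(z, f) = ((3*f + 9*z) - 9)*(-2) = (-9 + 3*f + 9*z)*(-2) = 18 - 18*z - 6*f)
-473442 + √((122922 - L(I, -22 - 1*(-20))) + 105638) = -473442 + √((122922 - (18 - 18*38/3 - 6*(-22 - 1*(-20)))) + 105638) = -473442 + √((122922 - (18 - 228 - 6*(-22 + 20))) + 105638) = -473442 + √((122922 - (18 - 228 - 6*(-2))) + 105638) = -473442 + √((122922 - (18 - 228 + 12)) + 105638) = -473442 + √((122922 - 1*(-198)) + 105638) = -473442 + √((122922 + 198) + 105638) = -473442 + √(123120 + 105638) = -473442 + √228758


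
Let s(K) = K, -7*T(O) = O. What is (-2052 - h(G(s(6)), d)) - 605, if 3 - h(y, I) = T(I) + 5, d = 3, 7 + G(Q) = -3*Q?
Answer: -18588/7 ≈ -2655.4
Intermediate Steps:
T(O) = -O/7
G(Q) = -7 - 3*Q
h(y, I) = -2 + I/7 (h(y, I) = 3 - (-I/7 + 5) = 3 - (5 - I/7) = 3 + (-5 + I/7) = -2 + I/7)
(-2052 - h(G(s(6)), d)) - 605 = (-2052 - (-2 + (⅐)*3)) - 605 = (-2052 - (-2 + 3/7)) - 605 = (-2052 - 1*(-11/7)) - 605 = (-2052 + 11/7) - 605 = -14353/7 - 605 = -18588/7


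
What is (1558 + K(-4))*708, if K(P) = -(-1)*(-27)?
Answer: 1083948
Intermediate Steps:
K(P) = -27 (K(P) = -1*27 = -27)
(1558 + K(-4))*708 = (1558 - 27)*708 = 1531*708 = 1083948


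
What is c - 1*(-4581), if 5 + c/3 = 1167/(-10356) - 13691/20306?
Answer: 159947139747/35048156 ≈ 4563.6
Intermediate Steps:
c = -608462889/35048156 (c = -15 + 3*(1167/(-10356) - 13691/20306) = -15 + 3*(1167*(-1/10356) - 13691*1/20306) = -15 + 3*(-389/3452 - 13691/20306) = -15 + 3*(-27580183/35048156) = -15 - 82740549/35048156 = -608462889/35048156 ≈ -17.361)
c - 1*(-4581) = -608462889/35048156 - 1*(-4581) = -608462889/35048156 + 4581 = 159947139747/35048156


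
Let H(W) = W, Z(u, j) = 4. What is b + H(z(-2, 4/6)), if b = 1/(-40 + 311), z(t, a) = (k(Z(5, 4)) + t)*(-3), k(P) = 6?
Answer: -3251/271 ≈ -11.996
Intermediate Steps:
z(t, a) = -18 - 3*t (z(t, a) = (6 + t)*(-3) = -18 - 3*t)
b = 1/271 ≈ 0.0036900
b + H(z(-2, 4/6)) = 1/271 + (-18 - 3*(-2)) = 1/271 + (-18 + 6) = 1/271 - 12 = -3251/271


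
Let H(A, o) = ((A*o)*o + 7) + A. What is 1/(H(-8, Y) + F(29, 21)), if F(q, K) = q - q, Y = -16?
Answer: -1/2049 ≈ -0.00048804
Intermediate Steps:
F(q, K) = 0
H(A, o) = 7 + A + A*o**2 (H(A, o) = (A*o**2 + 7) + A = (7 + A*o**2) + A = 7 + A + A*o**2)
1/(H(-8, Y) + F(29, 21)) = 1/((7 - 8 - 8*(-16)**2) + 0) = 1/((7 - 8 - 8*256) + 0) = 1/((7 - 8 - 2048) + 0) = 1/(-2049 + 0) = 1/(-2049) = -1/2049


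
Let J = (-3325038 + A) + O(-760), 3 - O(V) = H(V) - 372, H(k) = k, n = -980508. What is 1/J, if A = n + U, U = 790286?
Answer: -1/3514125 ≈ -2.8457e-7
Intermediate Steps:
A = -190222 (A = -980508 + 790286 = -190222)
O(V) = 375 - V (O(V) = 3 - (V - 372) = 3 - (-372 + V) = 3 + (372 - V) = 375 - V)
J = -3514125 (J = (-3325038 - 190222) + (375 - 1*(-760)) = -3515260 + (375 + 760) = -3515260 + 1135 = -3514125)
1/J = 1/(-3514125) = -1/3514125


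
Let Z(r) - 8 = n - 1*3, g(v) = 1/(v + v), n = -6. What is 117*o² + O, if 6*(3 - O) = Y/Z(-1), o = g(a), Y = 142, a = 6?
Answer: 1319/48 ≈ 27.479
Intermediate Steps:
g(v) = 1/(2*v)
Z(r) = -1 (Z(r) = 8 + (-6 - 1*3) = 8 + (-6 - 3) = 8 - 9 = -1)
o = 1/12 (o = (½)/6 = (½)*(⅙) = 1/12 ≈ 0.083333)
O = 80/3 (O = 3 - 71/(3*(-1)) = 3 - 71*(-1)/3 = 3 - ⅙*(-142) = 3 + 71/3 = 80/3 ≈ 26.667)
117*o² + O = 117*(1/12)² + 80/3 = 117*(1/144) + 80/3 = 13/16 + 80/3 = 1319/48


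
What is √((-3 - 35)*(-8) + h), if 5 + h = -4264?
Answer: I*√3965 ≈ 62.968*I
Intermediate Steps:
h = -4269 (h = -5 - 4264 = -4269)
√((-3 - 35)*(-8) + h) = √((-3 - 35)*(-8) - 4269) = √(-38*(-8) - 4269) = √(304 - 4269) = √(-3965) = I*√3965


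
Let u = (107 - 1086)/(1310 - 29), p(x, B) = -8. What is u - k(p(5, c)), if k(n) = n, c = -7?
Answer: 9269/1281 ≈ 7.2358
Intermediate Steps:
u = -979/1281 ≈ -0.76425
u - k(p(5, c)) = -979/1281 - 1*(-8) = -979/1281 + 8 = 9269/1281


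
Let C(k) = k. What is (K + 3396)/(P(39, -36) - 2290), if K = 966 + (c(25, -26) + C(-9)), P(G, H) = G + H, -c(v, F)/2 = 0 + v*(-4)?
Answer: -4553/2287 ≈ -1.9908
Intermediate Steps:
c(v, F) = 8*v (c(v, F) = -2*(0 + v*(-4)) = -2*(0 - 4*v) = -(-8)*v = 8*v)
K = 1157 (K = 966 + (8*25 - 9) = 966 + (200 - 9) = 966 + 191 = 1157)
(K + 3396)/(P(39, -36) - 2290) = (1157 + 3396)/((39 - 36) - 2290) = 4553/(3 - 2290) = 4553/(-2287) = 4553*(-1/2287) = -4553/2287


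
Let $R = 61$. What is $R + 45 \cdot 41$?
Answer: $1906$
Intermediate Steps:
$R + 45 \cdot 41 = 61 + 45 \cdot 41 = 61 + 1845 = 1906$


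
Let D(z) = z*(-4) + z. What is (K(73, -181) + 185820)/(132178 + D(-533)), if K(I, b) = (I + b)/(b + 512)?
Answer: 8786616/6325741 ≈ 1.3890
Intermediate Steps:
K(I, b) = (I + b)/(512 + b)
D(z) = -3*z (D(z) = -4*z + z = -3*z)
(K(73, -181) + 185820)/(132178 + D(-533)) = ((73 - 181)/(512 - 181) + 185820)/(132178 - 3*(-533)) = (-108/331 + 185820)/(132178 + 1599) = ((1/331)*(-108) + 185820)/133777 = (-108/331 + 185820)*(1/133777) = (61506312/331)*(1/133777) = 8786616/6325741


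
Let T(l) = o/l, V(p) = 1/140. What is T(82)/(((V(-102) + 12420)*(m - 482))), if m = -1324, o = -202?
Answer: 1010/9196518489 ≈ 1.0982e-7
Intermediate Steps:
V(p) = 1/140
T(l) = -202/l
T(82)/(((V(-102) + 12420)*(m - 482))) = (-202/82)/(((1/140 + 12420)*(-1324 - 482))) = (-202*1/82)/(((1738801/140)*(-1806))) = -101/(41*(-224305329/10)) = -101/41*(-10/224305329) = 1010/9196518489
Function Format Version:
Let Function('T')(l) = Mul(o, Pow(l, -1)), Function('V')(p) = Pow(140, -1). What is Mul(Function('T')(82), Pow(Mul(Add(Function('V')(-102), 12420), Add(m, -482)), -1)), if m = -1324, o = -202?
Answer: Rational(1010, 9196518489) ≈ 1.0982e-7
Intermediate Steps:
Function('V')(p) = Rational(1, 140)
Function('T')(l) = Mul(-202, Pow(l, -1))
Mul(Function('T')(82), Pow(Mul(Add(Function('V')(-102), 12420), Add(m, -482)), -1)) = Mul(Mul(-202, Pow(82, -1)), Pow(Mul(Add(Rational(1, 140), 12420), Add(-1324, -482)), -1)) = Mul(Mul(-202, Rational(1, 82)), Pow(Mul(Rational(1738801, 140), -1806), -1)) = Mul(Rational(-101, 41), Pow(Rational(-224305329, 10), -1)) = Mul(Rational(-101, 41), Rational(-10, 224305329)) = Rational(1010, 9196518489)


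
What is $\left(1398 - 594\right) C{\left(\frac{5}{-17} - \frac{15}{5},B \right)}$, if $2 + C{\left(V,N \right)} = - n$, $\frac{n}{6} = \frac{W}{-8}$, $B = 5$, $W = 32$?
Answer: $17688$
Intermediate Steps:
$n = -24$ ($n = 6 \frac{32}{-8} = 6 \cdot 32 \left(- \frac{1}{8}\right) = 6 \left(-4\right) = -24$)
$C{\left(V,N \right)} = 22$ ($C{\left(V,N \right)} = -2 - -24 = -2 + 24 = 22$)
$\left(1398 - 594\right) C{\left(\frac{5}{-17} - \frac{15}{5},B \right)} = \left(1398 - 594\right) 22 = 804 \cdot 22 = 17688$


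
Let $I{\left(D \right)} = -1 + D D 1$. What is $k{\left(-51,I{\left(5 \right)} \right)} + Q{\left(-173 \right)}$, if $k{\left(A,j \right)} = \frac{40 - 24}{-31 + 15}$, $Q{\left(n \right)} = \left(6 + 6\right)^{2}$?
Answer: $143$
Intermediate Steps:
$Q{\left(n \right)} = 144$ ($Q{\left(n \right)} = 12^{2} = 144$)
$I{\left(D \right)} = -1 + D^{2}$ ($I{\left(D \right)} = -1 + D^{2} \cdot 1 = -1 + D^{2}$)
$k{\left(A,j \right)} = -1$ ($k{\left(A,j \right)} = \frac{16}{-16} = 16 \left(- \frac{1}{16}\right) = -1$)
$k{\left(-51,I{\left(5 \right)} \right)} + Q{\left(-173 \right)} = -1 + 144 = 143$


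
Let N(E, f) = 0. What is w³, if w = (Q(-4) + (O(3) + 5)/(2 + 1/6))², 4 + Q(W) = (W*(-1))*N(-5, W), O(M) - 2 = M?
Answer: 262144/4826809 ≈ 0.054310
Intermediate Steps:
O(M) = 2 + M
Q(W) = -4 (Q(W) = -4 + (W*(-1))*0 = -4 - W*0 = -4 + 0 = -4)
w = 64/169 (w = (-4 + ((2 + 3) + 5)/(2 + 1/6))² = (-4 + (5 + 5)/(2 + ⅙))² = (-4 + 10/(13/6))² = (-4 + 10*(6/13))² = (-4 + 60/13)² = (8/13)² = 64/169 ≈ 0.37870)
w³ = (64/169)³ = 262144/4826809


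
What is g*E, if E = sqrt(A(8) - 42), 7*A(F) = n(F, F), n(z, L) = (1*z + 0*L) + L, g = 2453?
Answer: 2453*I*sqrt(1946)/7 ≈ 15459.0*I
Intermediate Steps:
n(z, L) = L + z (n(z, L) = (z + 0) + L = z + L = L + z)
A(F) = 2*F/7 (A(F) = (F + F)/7 = (2*F)/7 = 2*F/7)
E = I*sqrt(1946)/7 (E = sqrt((2/7)*8 - 42) = sqrt(16/7 - 42) = sqrt(-278/7) = I*sqrt(1946)/7 ≈ 6.3019*I)
g*E = 2453*(I*sqrt(1946)/7) = 2453*I*sqrt(1946)/7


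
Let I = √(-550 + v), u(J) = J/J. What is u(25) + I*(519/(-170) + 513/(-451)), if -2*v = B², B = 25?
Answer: 1 - 321279*I*√138/30668 ≈ 1.0 - 123.07*I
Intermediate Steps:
v = -625/2 (v = -½*25² = -½*625 = -625/2 ≈ -312.50)
u(J) = 1
I = 5*I*√138/2 (I = √(-550 - 625/2) = √(-1725/2) = 5*I*√138/2 ≈ 29.368*I)
u(25) + I*(519/(-170) + 513/(-451)) = 1 + (5*I*√138/2)*(519/(-170) + 513/(-451)) = 1 + (5*I*√138/2)*(519*(-1/170) + 513*(-1/451)) = 1 + (5*I*√138/2)*(-519/170 - 513/451) = 1 + (5*I*√138/2)*(-321279/76670) = 1 - 321279*I*√138/30668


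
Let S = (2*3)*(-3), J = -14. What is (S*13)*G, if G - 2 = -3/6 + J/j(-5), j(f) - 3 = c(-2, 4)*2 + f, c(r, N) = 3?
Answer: 468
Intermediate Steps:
j(f) = 9 + f (j(f) = 3 + (3*2 + f) = 3 + (6 + f) = 9 + f)
S = -18 (S = 6*(-3) = -18)
G = -2 (G = 2 + (-3/6 - 14/(9 - 5)) = 2 + (-3*⅙ - 14/4) = 2 + (-½ - 14*¼) = 2 + (-½ - 7/2) = 2 - 4 = -2)
(S*13)*G = -18*13*(-2) = -234*(-2) = 468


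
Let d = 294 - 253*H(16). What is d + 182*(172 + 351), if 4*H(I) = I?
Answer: 94468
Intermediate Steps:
H(I) = I/4
d = -718 (d = 294 - 253*16/4 = 294 - 253*4 = 294 - 1012 = -718)
d + 182*(172 + 351) = -718 + 182*(172 + 351) = -718 + 182*523 = -718 + 95186 = 94468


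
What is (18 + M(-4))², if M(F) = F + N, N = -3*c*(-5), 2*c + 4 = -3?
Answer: 5929/4 ≈ 1482.3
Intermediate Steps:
c = -7/2 (c = -2 + (½)*(-3) = -2 - 3/2 = -7/2 ≈ -3.5000)
N = -105/2 (N = -3*(-7/2)*(-5) = (21/2)*(-5) = -105/2 ≈ -52.500)
M(F) = -105/2 + F (M(F) = F - 105/2 = -105/2 + F)
(18 + M(-4))² = (18 + (-105/2 - 4))² = (18 - 113/2)² = (-77/2)² = 5929/4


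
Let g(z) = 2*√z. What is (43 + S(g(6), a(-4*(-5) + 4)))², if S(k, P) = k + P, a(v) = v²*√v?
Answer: 7992145 + 99244*√6 ≈ 8.2352e+6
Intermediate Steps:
a(v) = v^(5/2)
S(k, P) = P + k
(43 + S(g(6), a(-4*(-5) + 4)))² = (43 + ((-4*(-5) + 4)^(5/2) + 2*√6))² = (43 + ((20 + 4)^(5/2) + 2*√6))² = (43 + (24^(5/2) + 2*√6))² = (43 + (1152*√6 + 2*√6))² = (43 + 1154*√6)²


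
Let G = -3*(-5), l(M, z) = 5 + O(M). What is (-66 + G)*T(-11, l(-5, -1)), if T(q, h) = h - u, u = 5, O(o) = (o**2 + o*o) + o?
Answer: -2295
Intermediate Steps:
O(o) = o + 2*o**2 (O(o) = (o**2 + o**2) + o = 2*o**2 + o = o + 2*o**2)
l(M, z) = 5 + M*(1 + 2*M)
T(q, h) = -5 + h (T(q, h) = h - 1*5 = h - 5 = -5 + h)
G = 15
(-66 + G)*T(-11, l(-5, -1)) = (-66 + 15)*(-5 + (5 - 5*(1 + 2*(-5)))) = -51*(-5 + (5 - 5*(1 - 10))) = -51*(-5 + (5 - 5*(-9))) = -51*(-5 + (5 + 45)) = -51*(-5 + 50) = -51*45 = -2295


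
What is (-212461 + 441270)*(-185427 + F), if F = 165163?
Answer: -4636585576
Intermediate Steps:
(-212461 + 441270)*(-185427 + F) = (-212461 + 441270)*(-185427 + 165163) = 228809*(-20264) = -4636585576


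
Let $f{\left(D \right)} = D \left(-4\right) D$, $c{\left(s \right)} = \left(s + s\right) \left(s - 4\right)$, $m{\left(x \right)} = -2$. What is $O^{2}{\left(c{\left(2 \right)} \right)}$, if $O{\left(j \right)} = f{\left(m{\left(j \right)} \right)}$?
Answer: $256$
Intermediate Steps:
$c{\left(s \right)} = 2 s \left(-4 + s\right)$
$f{\left(D \right)} = - 4 D^{2}$ ($f{\left(D \right)} = - 4 D D = - 4 D^{2}$)
$O{\left(j \right)} = -16$ ($O{\left(j \right)} = - 4 \left(-2\right)^{2} = \left(-4\right) 4 = -16$)
$O^{2}{\left(c{\left(2 \right)} \right)} = \left(-16\right)^{2} = 256$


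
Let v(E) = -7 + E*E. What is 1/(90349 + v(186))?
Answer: 1/124938 ≈ 8.0040e-6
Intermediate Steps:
v(E) = -7 + E²
1/(90349 + v(186)) = 1/(90349 + (-7 + 186²)) = 1/(90349 + (-7 + 34596)) = 1/(90349 + 34589) = 1/124938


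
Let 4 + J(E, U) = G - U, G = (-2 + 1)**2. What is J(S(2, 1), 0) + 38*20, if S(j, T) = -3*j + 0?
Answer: 757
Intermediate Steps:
G = 1 (G = (-1)**2 = 1)
S(j, T) = -3*j
J(E, U) = -3 - U (J(E, U) = -4 + (1 - U) = -3 - U)
J(S(2, 1), 0) + 38*20 = (-3 - 1*0) + 38*20 = (-3 + 0) + 760 = -3 + 760 = 757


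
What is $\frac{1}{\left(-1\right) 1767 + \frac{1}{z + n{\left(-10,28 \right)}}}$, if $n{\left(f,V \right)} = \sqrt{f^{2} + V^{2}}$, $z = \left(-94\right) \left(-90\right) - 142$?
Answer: $- \frac{122255611762}{216025651285549} + \frac{2 \sqrt{221}}{216025651285549} \approx -0.00056593$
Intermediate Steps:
$z = 8318$ ($z = 8460 - 142 = 8318$)
$n{\left(f,V \right)} = \sqrt{V^{2} + f^{2}}$
$\frac{1}{\left(-1\right) 1767 + \frac{1}{z + n{\left(-10,28 \right)}}} = \frac{1}{\left(-1\right) 1767 + \frac{1}{8318 + \sqrt{28^{2} + \left(-10\right)^{2}}}} = \frac{1}{-1767 + \frac{1}{8318 + \sqrt{784 + 100}}} = \frac{1}{-1767 + \frac{1}{8318 + \sqrt{884}}} = \frac{1}{-1767 + \frac{1}{8318 + 2 \sqrt{221}}}$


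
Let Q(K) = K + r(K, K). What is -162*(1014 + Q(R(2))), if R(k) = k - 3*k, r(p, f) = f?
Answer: -162972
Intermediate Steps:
R(k) = -2*k
Q(K) = 2*K (Q(K) = K + K = 2*K)
-162*(1014 + Q(R(2))) = -162*(1014 + 2*(-2*2)) = -162*(1014 + 2*(-4)) = -162*(1014 - 8) = -162*1006 = -162972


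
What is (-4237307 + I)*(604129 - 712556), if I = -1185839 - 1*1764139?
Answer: 779295750695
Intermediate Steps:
I = -2949978 (I = -1185839 - 1764139 = -2949978)
(-4237307 + I)*(604129 - 712556) = (-4237307 - 2949978)*(604129 - 712556) = -7187285*(-108427) = 779295750695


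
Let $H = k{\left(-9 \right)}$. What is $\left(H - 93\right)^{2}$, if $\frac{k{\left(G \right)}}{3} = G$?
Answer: $14400$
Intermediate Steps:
$k{\left(G \right)} = 3 G$
$H = -27$ ($H = 3 \left(-9\right) = -27$)
$\left(H - 93\right)^{2} = \left(-27 - 93\right)^{2} = \left(-120\right)^{2} = 14400$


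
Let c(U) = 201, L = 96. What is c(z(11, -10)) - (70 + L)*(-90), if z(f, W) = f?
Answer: 15141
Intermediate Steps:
c(z(11, -10)) - (70 + L)*(-90) = 201 - (70 + 96)*(-90) = 201 - 166*(-90) = 201 - 1*(-14940) = 201 + 14940 = 15141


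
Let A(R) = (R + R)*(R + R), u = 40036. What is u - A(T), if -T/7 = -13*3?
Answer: -258080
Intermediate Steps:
T = 273 (T = -(-91)*3 = -7*(-39) = 273)
A(R) = 4*R² (A(R) = (2*R)*(2*R) = 4*R²)
u - A(T) = 40036 - 4*273² = 40036 - 4*74529 = 40036 - 1*298116 = 40036 - 298116 = -258080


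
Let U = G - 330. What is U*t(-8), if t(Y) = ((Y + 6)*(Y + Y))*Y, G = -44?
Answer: 95744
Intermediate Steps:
U = -374 (U = -44 - 330 = -374)
t(Y) = 2*Y²*(6 + Y) (t(Y) = ((6 + Y)*(2*Y))*Y = (2*Y*(6 + Y))*Y = 2*Y²*(6 + Y))
U*t(-8) = -748*(-8)²*(6 - 8) = -748*64*(-2) = -374*(-256) = 95744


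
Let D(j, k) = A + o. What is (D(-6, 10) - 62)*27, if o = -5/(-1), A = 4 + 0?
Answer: -1431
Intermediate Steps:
A = 4
o = 5 (o = -5*(-1) = 5)
D(j, k) = 9 (D(j, k) = 4 + 5 = 9)
(D(-6, 10) - 62)*27 = (9 - 62)*27 = -53*27 = -1431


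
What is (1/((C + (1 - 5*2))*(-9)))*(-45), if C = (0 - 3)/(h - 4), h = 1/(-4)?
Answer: -85/141 ≈ -0.60284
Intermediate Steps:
h = -1/4 (h = 1*(-1/4) = -1/4 ≈ -0.25000)
C = 12/17 (C = (0 - 3)/(-1/4 - 4) = -3/(-17/4) = -3*(-4/17) = 12/17 ≈ 0.70588)
(1/((C + (1 - 5*2))*(-9)))*(-45) = (1/((12/17 + (1 - 5*2))*(-9)))*(-45) = (-1/9/(12/17 + (1 - 10)))*(-45) = (-1/9/(12/17 - 9))*(-45) = (-1/9/(-141/17))*(-45) = -17/141*(-1/9)*(-45) = (17/1269)*(-45) = -85/141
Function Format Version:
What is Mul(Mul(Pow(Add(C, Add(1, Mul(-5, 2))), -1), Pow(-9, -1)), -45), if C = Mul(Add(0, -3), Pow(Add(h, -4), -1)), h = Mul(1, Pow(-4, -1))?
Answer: Rational(-85, 141) ≈ -0.60284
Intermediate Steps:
h = Rational(-1, 4) (h = Mul(1, Rational(-1, 4)) = Rational(-1, 4) ≈ -0.25000)
C = Rational(12, 17) (C = Mul(Add(0, -3), Pow(Add(Rational(-1, 4), -4), -1)) = Mul(-3, Pow(Rational(-17, 4), -1)) = Mul(-3, Rational(-4, 17)) = Rational(12, 17) ≈ 0.70588)
Mul(Mul(Pow(Add(C, Add(1, Mul(-5, 2))), -1), Pow(-9, -1)), -45) = Mul(Mul(Pow(Add(Rational(12, 17), Add(1, Mul(-5, 2))), -1), Pow(-9, -1)), -45) = Mul(Mul(Pow(Add(Rational(12, 17), Add(1, -10)), -1), Rational(-1, 9)), -45) = Mul(Mul(Pow(Add(Rational(12, 17), -9), -1), Rational(-1, 9)), -45) = Mul(Mul(Pow(Rational(-141, 17), -1), Rational(-1, 9)), -45) = Mul(Mul(Rational(-17, 141), Rational(-1, 9)), -45) = Mul(Rational(17, 1269), -45) = Rational(-85, 141)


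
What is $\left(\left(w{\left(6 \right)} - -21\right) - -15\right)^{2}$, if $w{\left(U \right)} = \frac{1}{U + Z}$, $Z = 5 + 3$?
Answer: $\frac{255025}{196} \approx 1301.1$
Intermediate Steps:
$Z = 8$
$w{\left(U \right)} = \frac{1}{8 + U}$ ($w{\left(U \right)} = \frac{1}{U + 8} = \frac{1}{8 + U}$)
$\left(\left(w{\left(6 \right)} - -21\right) - -15\right)^{2} = \left(\left(\frac{1}{8 + 6} - -21\right) - -15\right)^{2} = \left(\left(\frac{1}{14} + 21\right) + 15\right)^{2} = \left(\frac{295}{14} + 15\right)^{2} = \left(\frac{505}{14}\right)^{2} = \frac{255025}{196}$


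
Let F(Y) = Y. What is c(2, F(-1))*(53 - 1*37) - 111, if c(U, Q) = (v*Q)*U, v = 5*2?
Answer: -431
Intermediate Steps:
v = 10
c(U, Q) = 10*Q*U (c(U, Q) = (10*Q)*U = 10*Q*U)
c(2, F(-1))*(53 - 1*37) - 111 = (10*(-1)*2)*(53 - 1*37) - 111 = -20*(53 - 37) - 111 = -20*16 - 111 = -320 - 111 = -431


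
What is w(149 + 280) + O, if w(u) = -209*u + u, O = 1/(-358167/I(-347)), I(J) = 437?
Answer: -31959958181/358167 ≈ -89232.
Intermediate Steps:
O = -437/358167 (O = 1/(-358167/437) = -437/358167 ≈ -0.0012201)
w(u) = -208*u
w(149 + 280) + O = -208*(149 + 280) - 437/358167 = -208*429 - 437/358167 = -89232 - 437/358167 = -31959958181/358167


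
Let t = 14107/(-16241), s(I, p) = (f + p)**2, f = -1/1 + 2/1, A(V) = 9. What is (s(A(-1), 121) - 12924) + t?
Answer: 31818253/16241 ≈ 1959.1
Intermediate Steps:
f = 1 (f = -1*1 + 2*1 = -1 + 2 = 1)
s(I, p) = (1 + p)**2
t = -14107/16241 (t = 14107*(-1/16241) = -14107/16241 ≈ -0.86860)
(s(A(-1), 121) - 12924) + t = ((1 + 121)**2 - 12924) - 14107/16241 = (122**2 - 12924) - 14107/16241 = (14884 - 12924) - 14107/16241 = 1960 - 14107/16241 = 31818253/16241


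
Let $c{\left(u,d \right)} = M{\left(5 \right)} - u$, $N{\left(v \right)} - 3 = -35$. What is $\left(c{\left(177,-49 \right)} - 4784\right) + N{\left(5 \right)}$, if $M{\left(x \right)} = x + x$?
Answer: $-4983$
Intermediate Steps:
$N{\left(v \right)} = -32$ ($N{\left(v \right)} = 3 - 35 = -32$)
$M{\left(x \right)} = 2 x$
$c{\left(u,d \right)} = 10 - u$ ($c{\left(u,d \right)} = 2 \cdot 5 - u = 10 - u$)
$\left(c{\left(177,-49 \right)} - 4784\right) + N{\left(5 \right)} = \left(\left(10 - 177\right) - 4784\right) - 32 = \left(-167 - 4784\right) - 32 = -4951 - 32 = -4983$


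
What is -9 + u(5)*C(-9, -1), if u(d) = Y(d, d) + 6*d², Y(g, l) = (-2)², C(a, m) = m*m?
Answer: 145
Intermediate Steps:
C(a, m) = m²
Y(g, l) = 4
u(d) = 4 + 6*d²
-9 + u(5)*C(-9, -1) = -9 + (4 + 6*5²)*(-1)² = -9 + (4 + 6*25)*1 = -9 + (4 + 150)*1 = -9 + 154*1 = -9 + 154 = 145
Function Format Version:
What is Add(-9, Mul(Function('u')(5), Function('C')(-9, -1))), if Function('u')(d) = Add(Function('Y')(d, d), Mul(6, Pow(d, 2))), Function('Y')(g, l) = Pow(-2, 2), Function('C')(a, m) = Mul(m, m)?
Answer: 145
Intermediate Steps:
Function('C')(a, m) = Pow(m, 2)
Function('Y')(g, l) = 4
Function('u')(d) = Add(4, Mul(6, Pow(d, 2)))
Add(-9, Mul(Function('u')(5), Function('C')(-9, -1))) = Add(-9, Mul(Add(4, Mul(6, Pow(5, 2))), Pow(-1, 2))) = Add(-9, Mul(Add(4, Mul(6, 25)), 1)) = Add(-9, Mul(Add(4, 150), 1)) = Add(-9, Mul(154, 1)) = Add(-9, 154) = 145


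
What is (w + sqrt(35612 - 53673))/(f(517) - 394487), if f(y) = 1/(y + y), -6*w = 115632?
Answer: 6642416/135966519 - 1034*I*sqrt(18061)/407899557 ≈ 0.048853 - 0.00034067*I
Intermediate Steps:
w = -19272 (w = -1/6*115632 = -19272)
f(y) = 1/(2*y)
(w + sqrt(35612 - 53673))/(f(517) - 394487) = (-19272 + sqrt(35612 - 53673))/((1/2)/517 - 394487) = (-19272 + sqrt(-18061))/((1/2)*(1/517) - 394487) = (-19272 + I*sqrt(18061))/(1/1034 - 394487) = (-19272 + I*sqrt(18061))/(-407899557/1034) = (-19272 + I*sqrt(18061))*(-1034/407899557) = 6642416/135966519 - 1034*I*sqrt(18061)/407899557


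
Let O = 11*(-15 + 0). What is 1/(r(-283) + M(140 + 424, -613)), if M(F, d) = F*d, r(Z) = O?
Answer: -1/345897 ≈ -2.8910e-6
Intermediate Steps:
O = -165 (O = 11*(-15) = -165)
r(Z) = -165
1/(r(-283) + M(140 + 424, -613)) = 1/(-165 + (140 + 424)*(-613)) = 1/(-165 + 564*(-613)) = 1/(-165 - 345732) = 1/(-345897) = -1/345897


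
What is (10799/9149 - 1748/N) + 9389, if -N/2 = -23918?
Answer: 1027402780727/109412891 ≈ 9390.1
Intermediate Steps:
N = 47836 (N = -2*(-23918) = 47836)
(10799/9149 - 1748/N) + 9389 = (10799/9149 - 1748/47836) + 9389 = (10799*(1/9149) - 1748*1/47836) + 9389 = (10799/9149 - 437/11959) + 9389 = 125147128/109412891 + 9389 = 1027402780727/109412891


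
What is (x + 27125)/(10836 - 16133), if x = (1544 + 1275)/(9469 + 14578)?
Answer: -652277694/127376959 ≈ -5.1208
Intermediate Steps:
x = 2819/24047 ≈ 0.11723
(x + 27125)/(10836 - 16133) = (2819/24047 + 27125)/(10836 - 16133) = (652277694/24047)/(-5297) = (652277694/24047)*(-1/5297) = -652277694/127376959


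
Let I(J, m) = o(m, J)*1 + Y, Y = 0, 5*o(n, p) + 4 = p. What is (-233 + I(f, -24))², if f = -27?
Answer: 1430416/25 ≈ 57217.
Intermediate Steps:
o(n, p) = -⅘ + p/5
I(J, m) = -⅘ + J/5 (I(J, m) = (-⅘ + J/5)*1 + 0 = (-⅘ + J/5) + 0 = -⅘ + J/5)
(-233 + I(f, -24))² = (-233 + (-⅘ + (⅕)*(-27)))² = (-233 + (-⅘ - 27/5))² = (-233 - 31/5)² = (-1196/5)² = 1430416/25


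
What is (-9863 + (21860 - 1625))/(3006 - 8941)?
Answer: -10372/5935 ≈ -1.7476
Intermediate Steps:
(-9863 + (21860 - 1625))/(3006 - 8941) = (-9863 + 20235)/(-5935) = 10372*(-1/5935) = -10372/5935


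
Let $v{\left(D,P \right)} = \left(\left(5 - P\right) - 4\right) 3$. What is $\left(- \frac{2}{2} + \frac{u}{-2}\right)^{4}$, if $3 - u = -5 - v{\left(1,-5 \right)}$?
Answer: $38416$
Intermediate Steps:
$v{\left(D,P \right)} = 3 - 3 P$ ($v{\left(D,P \right)} = \left(1 - P\right) 3 = 3 - 3 P$)
$u = 26$ ($u = 3 - \left(-5 - \left(3 - -15\right)\right) = 3 - \left(-5 - \left(3 + 15\right)\right) = 3 - \left(-5 - 18\right) = 3 - -23 = 3 + 23 = 26$)
$\left(- \frac{2}{2} + \frac{u}{-2}\right)^{4} = \left(- \frac{2}{2} + \frac{26}{-2}\right)^{4} = \left(\left(-2\right) \frac{1}{2} + 26 \left(- \frac{1}{2}\right)\right)^{4} = \left(-1 - 13\right)^{4} = \left(-14\right)^{4} = 38416$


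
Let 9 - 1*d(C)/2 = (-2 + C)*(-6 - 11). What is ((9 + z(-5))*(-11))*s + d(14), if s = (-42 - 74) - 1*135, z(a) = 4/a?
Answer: 115331/5 ≈ 23066.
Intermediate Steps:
s = -251 (s = -116 - 135 = -251)
d(C) = -50 + 34*C (d(C) = 18 - 2*(-2 + C)*(-6 - 11) = 18 - 2*(-2 + C)*(-17) = 18 - 2*(34 - 17*C) = 18 + (-68 + 34*C) = -50 + 34*C)
((9 + z(-5))*(-11))*s + d(14) = ((9 + 4/(-5))*(-11))*(-251) + (-50 + 34*14) = ((9 + 4*(-⅕))*(-11))*(-251) + (-50 + 476) = ((9 - ⅘)*(-11))*(-251) + 426 = ((41/5)*(-11))*(-251) + 426 = -451/5*(-251) + 426 = 113201/5 + 426 = 115331/5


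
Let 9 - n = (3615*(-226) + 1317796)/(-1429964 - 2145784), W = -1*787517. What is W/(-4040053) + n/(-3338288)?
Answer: 4700180620631787847/24112807138867424736 ≈ 0.19492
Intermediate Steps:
W = -787517
n = 16341269/1787874 (n = 9 - (3615*(-226) + 1317796)/(-1429964 - 2145784) = 9 - (-816990 + 1317796)/(-3575748) = 9 - 500806*(-1)/3575748 = 9 - 1*(-250403/1787874) = 9 + 250403/1787874 = 16341269/1787874 ≈ 9.1401)
W/(-4040053) + n/(-3338288) = -787517/(-4040053) + (16341269/1787874)/(-3338288) = -787517*(-1/4040053) + (16341269/1787874)*(-1/3338288) = 787517/4040053 - 16341269/5968438319712 = 4700180620631787847/24112807138867424736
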